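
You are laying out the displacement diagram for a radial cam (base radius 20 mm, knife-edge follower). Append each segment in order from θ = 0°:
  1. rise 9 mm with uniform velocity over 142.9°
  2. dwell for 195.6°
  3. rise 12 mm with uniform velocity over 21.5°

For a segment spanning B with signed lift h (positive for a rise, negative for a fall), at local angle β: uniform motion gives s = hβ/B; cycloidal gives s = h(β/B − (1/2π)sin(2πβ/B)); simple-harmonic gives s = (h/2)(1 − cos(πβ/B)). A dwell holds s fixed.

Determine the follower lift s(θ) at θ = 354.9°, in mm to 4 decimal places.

seg 1 [0°–142.9°] uniform, h=9: full span → s += 9 → s = 9.0000
seg 2 [142.9°–338.5°] dwell: s stays 9.0000
seg 3 [338.5°–360°] uniform, h=12: θ=354.9° here. β=16.4, B=21.5. 12·16.4/21.5 = 9.1535 → s = 18.1535

18.1535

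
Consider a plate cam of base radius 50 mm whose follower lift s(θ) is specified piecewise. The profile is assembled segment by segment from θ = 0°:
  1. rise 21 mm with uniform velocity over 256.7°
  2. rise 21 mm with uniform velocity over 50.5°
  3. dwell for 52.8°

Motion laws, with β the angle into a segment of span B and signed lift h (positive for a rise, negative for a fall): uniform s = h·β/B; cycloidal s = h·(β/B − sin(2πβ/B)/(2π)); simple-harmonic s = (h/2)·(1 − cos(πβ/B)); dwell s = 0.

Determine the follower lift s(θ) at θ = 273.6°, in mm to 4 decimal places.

seg 1 [0°–256.7°] uniform, h=21: full span → s += 21 → s = 21.0000
seg 2 [256.7°–307.2°] uniform, h=21: θ=273.6° here. β=16.9, B=50.5. 21·16.9/50.5 = 7.0277 → s = 28.0277

28.0277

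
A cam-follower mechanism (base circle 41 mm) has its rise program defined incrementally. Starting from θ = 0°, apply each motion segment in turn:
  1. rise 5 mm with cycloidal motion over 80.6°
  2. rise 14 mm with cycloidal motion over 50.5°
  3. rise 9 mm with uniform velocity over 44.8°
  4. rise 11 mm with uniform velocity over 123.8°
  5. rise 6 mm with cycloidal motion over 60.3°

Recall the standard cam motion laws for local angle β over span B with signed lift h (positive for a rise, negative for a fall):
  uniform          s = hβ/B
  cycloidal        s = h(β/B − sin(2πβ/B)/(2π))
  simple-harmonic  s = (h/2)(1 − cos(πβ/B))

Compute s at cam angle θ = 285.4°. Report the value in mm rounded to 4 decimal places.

seg 1 [0°–80.6°] cycloidal, h=5: full span → s += 5 → s = 5.0000
seg 2 [80.6°–131.1°] cycloidal, h=14: full span → s += 14 → s = 19.0000
seg 3 [131.1°–175.9°] uniform, h=9: full span → s += 9 → s = 28.0000
seg 4 [175.9°–299.7°] uniform, h=11: θ=285.4° here. β=109.5, B=123.8. 11·109.5/123.8 = 9.7294 → s = 37.7294

37.7294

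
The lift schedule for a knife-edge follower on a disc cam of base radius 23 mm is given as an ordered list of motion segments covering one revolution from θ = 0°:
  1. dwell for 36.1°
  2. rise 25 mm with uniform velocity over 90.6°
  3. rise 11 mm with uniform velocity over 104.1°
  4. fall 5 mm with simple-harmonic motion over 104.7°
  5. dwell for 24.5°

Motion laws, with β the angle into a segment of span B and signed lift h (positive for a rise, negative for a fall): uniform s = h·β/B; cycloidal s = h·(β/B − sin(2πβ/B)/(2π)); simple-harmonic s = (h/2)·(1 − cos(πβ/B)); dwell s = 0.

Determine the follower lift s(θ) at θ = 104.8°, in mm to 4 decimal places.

seg 1 [0°–36.1°] dwell: s stays 0.0000
seg 2 [36.1°–126.7°] uniform, h=25: θ=104.8° here. β=68.7, B=90.6. 25·68.7/90.6 = 18.9570 → s = 18.9570

18.9570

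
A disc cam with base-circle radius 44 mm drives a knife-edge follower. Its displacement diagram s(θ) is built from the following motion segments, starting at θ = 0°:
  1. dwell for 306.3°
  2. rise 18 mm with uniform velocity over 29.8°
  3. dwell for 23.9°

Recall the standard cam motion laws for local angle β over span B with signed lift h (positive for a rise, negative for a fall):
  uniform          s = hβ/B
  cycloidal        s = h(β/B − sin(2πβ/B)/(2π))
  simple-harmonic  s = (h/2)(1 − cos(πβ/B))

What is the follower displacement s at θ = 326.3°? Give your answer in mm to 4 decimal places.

seg 1 [0°–306.3°] dwell: s stays 0.0000
seg 2 [306.3°–336.1°] uniform, h=18: θ=326.3° here. β=20, B=29.8. 18·20/29.8 = 12.0805 → s = 12.0805

12.0805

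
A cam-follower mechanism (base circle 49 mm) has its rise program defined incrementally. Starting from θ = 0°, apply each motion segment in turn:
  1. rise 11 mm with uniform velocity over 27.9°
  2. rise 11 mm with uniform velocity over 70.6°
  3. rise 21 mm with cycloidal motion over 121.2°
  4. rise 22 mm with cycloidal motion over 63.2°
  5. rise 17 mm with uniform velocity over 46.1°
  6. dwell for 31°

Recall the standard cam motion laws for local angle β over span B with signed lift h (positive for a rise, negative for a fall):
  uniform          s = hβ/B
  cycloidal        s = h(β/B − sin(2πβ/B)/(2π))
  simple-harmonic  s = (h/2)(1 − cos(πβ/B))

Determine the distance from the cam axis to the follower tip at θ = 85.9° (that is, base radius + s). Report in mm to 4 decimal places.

seg 1 [0°–27.9°] uniform, h=11: full span → s += 11 → s = 11.0000
seg 2 [27.9°–98.5°] uniform, h=11: θ=85.9° here. β=58, B=70.6. 11·58/70.6 = 9.0368 → s = 20.0368
radial distance = base radius + s = 49 + 20.0368 = 69.0368

69.0368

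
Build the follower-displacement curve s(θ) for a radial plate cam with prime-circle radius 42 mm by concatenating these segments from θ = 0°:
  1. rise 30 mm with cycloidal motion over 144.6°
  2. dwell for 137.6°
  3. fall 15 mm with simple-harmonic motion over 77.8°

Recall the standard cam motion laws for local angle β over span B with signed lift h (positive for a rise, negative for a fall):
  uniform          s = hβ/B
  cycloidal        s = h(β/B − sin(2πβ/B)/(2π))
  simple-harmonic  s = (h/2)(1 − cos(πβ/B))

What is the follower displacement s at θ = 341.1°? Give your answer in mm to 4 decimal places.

seg 1 [0°–144.6°] cycloidal, h=30: full span → s += 30 → s = 30.0000
seg 2 [144.6°–282.2°] dwell: s stays 30.0000
seg 3 [282.2°–360°] simple-harmonic, h=-15: θ=341.1° here. β=58.9, B=77.8. -15/2·(1 − cos(π·0.7571)) = -12.9198 → s = 17.0802

17.0802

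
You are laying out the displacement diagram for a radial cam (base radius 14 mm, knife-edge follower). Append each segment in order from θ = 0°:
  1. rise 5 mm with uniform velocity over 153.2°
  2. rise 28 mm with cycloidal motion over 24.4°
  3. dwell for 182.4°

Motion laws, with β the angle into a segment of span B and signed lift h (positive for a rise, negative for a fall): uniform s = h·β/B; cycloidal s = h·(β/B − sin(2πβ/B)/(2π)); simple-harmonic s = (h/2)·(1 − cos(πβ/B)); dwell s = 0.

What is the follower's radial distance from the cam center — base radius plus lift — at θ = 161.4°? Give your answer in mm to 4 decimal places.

seg 1 [0°–153.2°] uniform, h=5: full span → s += 5 → s = 5.0000
seg 2 [153.2°–177.6°] cycloidal, h=28: θ=161.4° here. β=8.2, B=24.4. 28·(0.3361 − sin(2π·0.3361)/(2π)) = 5.5894 → s = 10.5894
radial distance = base radius + s = 14 + 10.5894 = 24.5894

24.5894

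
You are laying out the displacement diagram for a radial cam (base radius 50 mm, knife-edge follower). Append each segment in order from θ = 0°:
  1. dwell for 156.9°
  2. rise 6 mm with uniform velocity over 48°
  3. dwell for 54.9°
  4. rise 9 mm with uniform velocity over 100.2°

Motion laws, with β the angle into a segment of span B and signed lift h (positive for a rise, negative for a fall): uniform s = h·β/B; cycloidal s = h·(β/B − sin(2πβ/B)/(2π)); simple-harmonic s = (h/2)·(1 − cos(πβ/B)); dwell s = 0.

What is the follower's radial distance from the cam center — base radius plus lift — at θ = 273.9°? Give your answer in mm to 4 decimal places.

seg 1 [0°–156.9°] dwell: s stays 0.0000
seg 2 [156.9°–204.9°] uniform, h=6: full span → s += 6 → s = 6.0000
seg 3 [204.9°–259.8°] dwell: s stays 6.0000
seg 4 [259.8°–360°] uniform, h=9: θ=273.9° here. β=14.1, B=100.2. 9·14.1/100.2 = 1.2665 → s = 7.2665
radial distance = base radius + s = 50 + 7.2665 = 57.2665

57.2665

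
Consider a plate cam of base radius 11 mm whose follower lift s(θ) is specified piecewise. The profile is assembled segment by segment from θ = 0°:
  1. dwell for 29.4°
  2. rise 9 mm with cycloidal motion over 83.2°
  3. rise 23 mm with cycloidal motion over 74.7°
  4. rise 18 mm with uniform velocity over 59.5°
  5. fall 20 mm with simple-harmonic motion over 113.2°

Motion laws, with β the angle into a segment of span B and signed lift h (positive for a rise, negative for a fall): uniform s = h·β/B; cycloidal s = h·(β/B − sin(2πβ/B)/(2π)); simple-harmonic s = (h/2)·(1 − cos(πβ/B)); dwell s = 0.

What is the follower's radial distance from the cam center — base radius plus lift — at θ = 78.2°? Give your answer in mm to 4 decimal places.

seg 1 [0°–29.4°] dwell: s stays 0.0000
seg 2 [29.4°–112.6°] cycloidal, h=9: θ=78.2° here. β=48.8, B=83.2. 9·(0.5865 − sin(2π·0.5865)/(2π)) = 6.0199 → s = 6.0199
radial distance = base radius + s = 11 + 6.0199 = 17.0199

17.0199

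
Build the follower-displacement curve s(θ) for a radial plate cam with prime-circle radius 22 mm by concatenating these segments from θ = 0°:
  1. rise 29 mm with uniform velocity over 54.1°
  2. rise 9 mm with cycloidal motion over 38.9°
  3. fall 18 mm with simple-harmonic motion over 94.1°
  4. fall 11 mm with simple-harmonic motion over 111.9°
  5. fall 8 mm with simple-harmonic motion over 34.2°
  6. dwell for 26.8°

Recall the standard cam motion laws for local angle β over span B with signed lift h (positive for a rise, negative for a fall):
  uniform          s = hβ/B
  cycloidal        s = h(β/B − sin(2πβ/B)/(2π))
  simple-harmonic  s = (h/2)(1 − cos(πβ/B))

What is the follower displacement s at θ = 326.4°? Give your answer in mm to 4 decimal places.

seg 1 [0°–54.1°] uniform, h=29: full span → s += 29 → s = 29.0000
seg 2 [54.1°–93°] cycloidal, h=9: full span → s += 9 → s = 38.0000
seg 3 [93°–187.1°] simple-harmonic, h=-18: full span → s += -18 → s = 20.0000
seg 4 [187.1°–299°] simple-harmonic, h=-11: full span → s += -11 → s = 9.0000
seg 5 [299°–333.2°] simple-harmonic, h=-8: θ=326.4° here. β=27.4, B=34.2. -8/2·(1 − cos(π·0.8012)) = -7.2447 → s = 1.7553

1.7553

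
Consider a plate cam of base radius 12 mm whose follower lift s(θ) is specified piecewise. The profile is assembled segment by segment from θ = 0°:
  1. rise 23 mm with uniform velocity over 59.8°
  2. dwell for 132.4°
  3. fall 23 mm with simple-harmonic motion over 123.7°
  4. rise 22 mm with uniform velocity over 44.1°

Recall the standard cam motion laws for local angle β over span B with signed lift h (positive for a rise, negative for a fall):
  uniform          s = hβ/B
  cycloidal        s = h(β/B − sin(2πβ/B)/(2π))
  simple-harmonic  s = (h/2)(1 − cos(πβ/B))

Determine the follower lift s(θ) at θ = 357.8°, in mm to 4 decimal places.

seg 1 [0°–59.8°] uniform, h=23: full span → s += 23 → s = 23.0000
seg 2 [59.8°–192.2°] dwell: s stays 23.0000
seg 3 [192.2°–315.9°] simple-harmonic, h=-23: full span → s += -23 → s = 0.0000
seg 4 [315.9°–360°] uniform, h=22: θ=357.8° here. β=41.9, B=44.1. 22·41.9/44.1 = 20.9025 → s = 20.9025

20.9025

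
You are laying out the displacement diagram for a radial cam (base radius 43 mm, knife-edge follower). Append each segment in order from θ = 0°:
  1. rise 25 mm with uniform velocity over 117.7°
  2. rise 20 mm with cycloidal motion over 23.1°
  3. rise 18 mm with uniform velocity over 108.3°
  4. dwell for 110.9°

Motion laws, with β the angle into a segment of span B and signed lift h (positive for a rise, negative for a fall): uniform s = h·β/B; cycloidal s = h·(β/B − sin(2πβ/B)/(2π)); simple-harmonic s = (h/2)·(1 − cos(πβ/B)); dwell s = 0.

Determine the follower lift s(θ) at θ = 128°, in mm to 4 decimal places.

seg 1 [0°–117.7°] uniform, h=25: full span → s += 25 → s = 25.0000
seg 2 [117.7°–140.8°] cycloidal, h=20: θ=128° here. β=10.3, B=23.1. 20·(0.4459 − sin(2π·0.4459)/(2π)) = 7.8562 → s = 32.8562

32.8562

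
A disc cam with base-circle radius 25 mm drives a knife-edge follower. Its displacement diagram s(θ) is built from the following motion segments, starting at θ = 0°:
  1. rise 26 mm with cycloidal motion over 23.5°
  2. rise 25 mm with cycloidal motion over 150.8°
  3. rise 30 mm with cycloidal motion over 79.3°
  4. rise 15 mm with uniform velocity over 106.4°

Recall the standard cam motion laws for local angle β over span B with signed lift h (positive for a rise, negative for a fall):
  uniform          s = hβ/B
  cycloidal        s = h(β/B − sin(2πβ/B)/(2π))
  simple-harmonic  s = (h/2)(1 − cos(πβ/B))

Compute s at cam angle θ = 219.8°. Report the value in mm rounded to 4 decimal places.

seg 1 [0°–23.5°] cycloidal, h=26: full span → s += 26 → s = 26.0000
seg 2 [23.5°–174.3°] cycloidal, h=25: full span → s += 25 → s = 51.0000
seg 3 [174.3°–253.6°] cycloidal, h=30: θ=219.8° here. β=45.5, B=79.3. 30·(0.5738 − sin(2π·0.5738)/(2π)) = 19.3478 → s = 70.3478

70.3478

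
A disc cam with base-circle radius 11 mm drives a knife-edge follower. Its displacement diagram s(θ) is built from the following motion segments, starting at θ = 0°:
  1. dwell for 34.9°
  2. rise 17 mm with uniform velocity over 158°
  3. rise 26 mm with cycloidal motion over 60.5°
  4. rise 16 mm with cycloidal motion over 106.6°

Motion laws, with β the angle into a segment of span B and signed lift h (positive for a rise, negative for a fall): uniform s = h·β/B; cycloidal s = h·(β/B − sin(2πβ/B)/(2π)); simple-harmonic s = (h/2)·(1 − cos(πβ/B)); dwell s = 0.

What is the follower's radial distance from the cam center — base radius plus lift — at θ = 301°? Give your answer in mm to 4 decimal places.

seg 1 [0°–34.9°] dwell: s stays 0.0000
seg 2 [34.9°–192.9°] uniform, h=17: full span → s += 17 → s = 17.0000
seg 3 [192.9°–253.4°] cycloidal, h=26: full span → s += 26 → s = 43.0000
seg 4 [253.4°–360°] cycloidal, h=16: θ=301° here. β=47.6, B=106.6. 16·(0.4465 − sin(2π·0.4465)/(2π)) = 6.3049 → s = 49.3049
radial distance = base radius + s = 11 + 49.3049 = 60.3049

60.3049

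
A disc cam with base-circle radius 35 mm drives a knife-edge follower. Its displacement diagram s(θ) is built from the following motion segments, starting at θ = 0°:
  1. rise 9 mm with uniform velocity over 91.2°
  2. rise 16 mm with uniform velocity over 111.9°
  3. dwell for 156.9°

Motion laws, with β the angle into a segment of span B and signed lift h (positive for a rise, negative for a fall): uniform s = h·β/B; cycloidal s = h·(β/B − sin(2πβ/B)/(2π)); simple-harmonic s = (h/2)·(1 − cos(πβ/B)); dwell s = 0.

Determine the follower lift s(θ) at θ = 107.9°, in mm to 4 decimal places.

seg 1 [0°–91.2°] uniform, h=9: full span → s += 9 → s = 9.0000
seg 2 [91.2°–203.1°] uniform, h=16: θ=107.9° here. β=16.7, B=111.9. 16·16.7/111.9 = 2.3878 → s = 11.3878

11.3878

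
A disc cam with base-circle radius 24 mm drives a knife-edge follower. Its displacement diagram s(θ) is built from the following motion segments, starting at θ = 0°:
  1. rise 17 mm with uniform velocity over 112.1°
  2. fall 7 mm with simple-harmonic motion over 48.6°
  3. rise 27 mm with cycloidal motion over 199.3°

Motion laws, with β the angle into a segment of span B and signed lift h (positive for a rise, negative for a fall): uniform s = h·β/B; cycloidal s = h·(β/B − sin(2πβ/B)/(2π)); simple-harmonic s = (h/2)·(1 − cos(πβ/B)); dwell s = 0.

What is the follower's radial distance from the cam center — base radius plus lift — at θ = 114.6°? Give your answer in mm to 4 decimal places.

seg 1 [0°–112.1°] uniform, h=17: full span → s += 17 → s = 17.0000
seg 2 [112.1°–160.7°] simple-harmonic, h=-7: θ=114.6° here. β=2.5, B=48.6. -7/2·(1 − cos(π·0.0514)) = -0.0456 → s = 16.9544
radial distance = base radius + s = 24 + 16.9544 = 40.9544

40.9544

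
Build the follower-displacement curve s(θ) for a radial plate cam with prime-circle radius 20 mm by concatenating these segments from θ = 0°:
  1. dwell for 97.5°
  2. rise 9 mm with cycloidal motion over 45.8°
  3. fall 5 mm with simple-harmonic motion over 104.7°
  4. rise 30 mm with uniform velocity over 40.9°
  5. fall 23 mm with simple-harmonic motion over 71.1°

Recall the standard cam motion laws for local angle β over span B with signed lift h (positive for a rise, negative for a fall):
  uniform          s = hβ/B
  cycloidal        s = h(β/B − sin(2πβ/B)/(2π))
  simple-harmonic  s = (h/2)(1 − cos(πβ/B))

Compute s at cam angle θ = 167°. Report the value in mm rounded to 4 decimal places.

seg 1 [0°–97.5°] dwell: s stays 0.0000
seg 2 [97.5°–143.3°] cycloidal, h=9: full span → s += 9 → s = 9.0000
seg 3 [143.3°–248°] simple-harmonic, h=-5: θ=167° here. β=23.7, B=104.7. -5/2·(1 − cos(π·0.2264)) = -0.6059 → s = 8.3941

8.3941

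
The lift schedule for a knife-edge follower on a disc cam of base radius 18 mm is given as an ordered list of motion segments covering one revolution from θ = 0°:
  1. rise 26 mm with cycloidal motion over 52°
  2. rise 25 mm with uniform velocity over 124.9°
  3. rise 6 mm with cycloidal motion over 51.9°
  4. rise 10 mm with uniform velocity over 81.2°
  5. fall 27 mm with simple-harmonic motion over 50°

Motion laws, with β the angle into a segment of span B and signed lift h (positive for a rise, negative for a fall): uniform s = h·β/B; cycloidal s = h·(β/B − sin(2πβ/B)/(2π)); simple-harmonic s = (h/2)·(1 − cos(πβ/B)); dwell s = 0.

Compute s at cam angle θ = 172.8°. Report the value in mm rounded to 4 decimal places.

seg 1 [0°–52°] cycloidal, h=26: full span → s += 26 → s = 26.0000
seg 2 [52°–176.9°] uniform, h=25: θ=172.8° here. β=120.8, B=124.9. 25·120.8/124.9 = 24.1793 → s = 50.1793

50.1793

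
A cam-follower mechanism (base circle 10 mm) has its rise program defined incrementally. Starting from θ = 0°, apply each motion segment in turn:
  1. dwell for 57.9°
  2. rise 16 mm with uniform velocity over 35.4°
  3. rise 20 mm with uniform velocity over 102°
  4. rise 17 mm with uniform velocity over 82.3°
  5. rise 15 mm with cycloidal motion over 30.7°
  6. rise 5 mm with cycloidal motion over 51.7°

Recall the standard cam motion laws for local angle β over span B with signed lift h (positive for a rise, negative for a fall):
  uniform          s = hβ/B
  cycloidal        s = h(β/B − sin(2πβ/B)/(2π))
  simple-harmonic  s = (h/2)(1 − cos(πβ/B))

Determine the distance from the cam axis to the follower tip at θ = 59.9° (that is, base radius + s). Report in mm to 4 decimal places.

seg 1 [0°–57.9°] dwell: s stays 0.0000
seg 2 [57.9°–93.3°] uniform, h=16: θ=59.9° here. β=2, B=35.4. 16·2/35.4 = 0.9040 → s = 0.9040
radial distance = base radius + s = 10 + 0.9040 = 10.9040

10.9040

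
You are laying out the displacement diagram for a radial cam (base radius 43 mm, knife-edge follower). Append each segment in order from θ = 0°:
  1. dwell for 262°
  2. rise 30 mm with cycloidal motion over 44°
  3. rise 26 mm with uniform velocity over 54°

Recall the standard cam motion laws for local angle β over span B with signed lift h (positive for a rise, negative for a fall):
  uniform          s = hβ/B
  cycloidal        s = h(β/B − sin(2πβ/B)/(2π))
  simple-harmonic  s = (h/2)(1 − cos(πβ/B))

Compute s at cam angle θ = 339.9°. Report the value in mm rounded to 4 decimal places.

seg 1 [0°–262°] dwell: s stays 0.0000
seg 2 [262°–306°] cycloidal, h=30: full span → s += 30 → s = 30.0000
seg 3 [306°–360°] uniform, h=26: θ=339.9° here. β=33.9, B=54. 26·33.9/54 = 16.3222 → s = 46.3222

46.3222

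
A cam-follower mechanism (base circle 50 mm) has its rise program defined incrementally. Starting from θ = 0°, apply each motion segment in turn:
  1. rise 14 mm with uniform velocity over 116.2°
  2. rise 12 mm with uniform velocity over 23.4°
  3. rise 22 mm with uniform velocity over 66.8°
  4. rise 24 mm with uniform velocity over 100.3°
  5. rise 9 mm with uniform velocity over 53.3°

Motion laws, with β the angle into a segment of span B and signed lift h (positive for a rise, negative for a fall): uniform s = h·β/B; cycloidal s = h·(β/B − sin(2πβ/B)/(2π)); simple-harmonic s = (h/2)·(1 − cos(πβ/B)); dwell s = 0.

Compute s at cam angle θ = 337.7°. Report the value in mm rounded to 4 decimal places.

seg 1 [0°–116.2°] uniform, h=14: full span → s += 14 → s = 14.0000
seg 2 [116.2°–139.6°] uniform, h=12: full span → s += 12 → s = 26.0000
seg 3 [139.6°–206.4°] uniform, h=22: full span → s += 22 → s = 48.0000
seg 4 [206.4°–306.7°] uniform, h=24: full span → s += 24 → s = 72.0000
seg 5 [306.7°–360°] uniform, h=9: θ=337.7° here. β=31, B=53.3. 9·31/53.3 = 5.2345 → s = 77.2345

77.2345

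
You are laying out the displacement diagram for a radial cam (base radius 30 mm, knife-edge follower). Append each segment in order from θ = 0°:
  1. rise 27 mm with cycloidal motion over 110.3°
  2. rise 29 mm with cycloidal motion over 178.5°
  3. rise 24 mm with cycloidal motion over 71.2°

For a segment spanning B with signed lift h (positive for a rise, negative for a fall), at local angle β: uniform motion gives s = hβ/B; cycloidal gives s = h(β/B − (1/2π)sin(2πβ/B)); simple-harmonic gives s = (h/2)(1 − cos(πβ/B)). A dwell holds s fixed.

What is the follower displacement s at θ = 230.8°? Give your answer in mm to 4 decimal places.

seg 1 [0°–110.3°] cycloidal, h=27: full span → s += 27 → s = 27.0000
seg 2 [110.3°–288.8°] cycloidal, h=29: θ=230.8° here. β=120.5, B=178.5. 29·(0.6751 − sin(2π·0.6751)/(2π)) = 23.6904 → s = 50.6904

50.6904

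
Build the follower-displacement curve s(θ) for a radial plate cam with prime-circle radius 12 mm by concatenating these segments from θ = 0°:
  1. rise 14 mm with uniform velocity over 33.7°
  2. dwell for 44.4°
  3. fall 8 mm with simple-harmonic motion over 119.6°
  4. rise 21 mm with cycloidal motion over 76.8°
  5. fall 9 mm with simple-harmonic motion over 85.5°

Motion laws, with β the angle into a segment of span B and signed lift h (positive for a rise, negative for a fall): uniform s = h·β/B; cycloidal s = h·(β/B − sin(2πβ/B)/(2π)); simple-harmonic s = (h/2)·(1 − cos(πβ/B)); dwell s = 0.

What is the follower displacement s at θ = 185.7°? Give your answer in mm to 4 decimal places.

seg 1 [0°–33.7°] uniform, h=14: full span → s += 14 → s = 14.0000
seg 2 [33.7°–78.1°] dwell: s stays 14.0000
seg 3 [78.1°–197.7°] simple-harmonic, h=-8: θ=185.7° here. β=107.6, B=119.6. -8/2·(1 − cos(π·0.8997)) = -7.8029 → s = 6.1971

6.1971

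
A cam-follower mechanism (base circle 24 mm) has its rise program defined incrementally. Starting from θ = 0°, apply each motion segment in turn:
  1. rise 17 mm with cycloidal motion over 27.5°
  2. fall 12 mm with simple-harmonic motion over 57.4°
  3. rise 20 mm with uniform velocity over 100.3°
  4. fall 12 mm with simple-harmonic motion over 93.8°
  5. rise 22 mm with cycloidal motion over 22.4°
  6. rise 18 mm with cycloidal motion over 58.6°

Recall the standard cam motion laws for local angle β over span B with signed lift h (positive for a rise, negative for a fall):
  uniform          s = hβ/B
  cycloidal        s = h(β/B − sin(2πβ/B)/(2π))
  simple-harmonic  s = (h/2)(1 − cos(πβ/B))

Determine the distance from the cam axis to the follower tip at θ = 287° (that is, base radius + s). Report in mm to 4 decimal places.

seg 1 [0°–27.5°] cycloidal, h=17: full span → s += 17 → s = 17.0000
seg 2 [27.5°–84.9°] simple-harmonic, h=-12: full span → s += -12 → s = 5.0000
seg 3 [84.9°–185.2°] uniform, h=20: full span → s += 20 → s = 25.0000
seg 4 [185.2°–279°] simple-harmonic, h=-12: full span → s += -12 → s = 13.0000
seg 5 [279°–301.4°] cycloidal, h=22: θ=287° here. β=8, B=22.4. 22·(0.3571 − sin(2π·0.3571)/(2π)) = 5.1196 → s = 18.1196
radial distance = base radius + s = 24 + 18.1196 = 42.1196

42.1196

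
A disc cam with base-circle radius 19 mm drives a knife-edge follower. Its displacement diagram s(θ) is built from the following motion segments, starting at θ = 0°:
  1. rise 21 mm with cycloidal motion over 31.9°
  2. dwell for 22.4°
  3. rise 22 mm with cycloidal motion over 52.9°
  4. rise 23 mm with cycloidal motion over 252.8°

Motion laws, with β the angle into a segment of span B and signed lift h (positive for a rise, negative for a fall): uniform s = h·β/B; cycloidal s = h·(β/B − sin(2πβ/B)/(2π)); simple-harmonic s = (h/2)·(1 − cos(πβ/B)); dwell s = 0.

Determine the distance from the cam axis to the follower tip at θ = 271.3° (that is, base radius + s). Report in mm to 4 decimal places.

seg 1 [0°–31.9°] cycloidal, h=21: full span → s += 21 → s = 21.0000
seg 2 [31.9°–54.3°] dwell: s stays 21.0000
seg 3 [54.3°–107.2°] cycloidal, h=22: full span → s += 22 → s = 43.0000
seg 4 [107.2°–360°] cycloidal, h=23: θ=271.3° here. β=164.1, B=252.8. 23·(0.6491 − sin(2π·0.6491)/(2π)) = 17.8796 → s = 60.8796
radial distance = base radius + s = 19 + 60.8796 = 79.8796

79.8796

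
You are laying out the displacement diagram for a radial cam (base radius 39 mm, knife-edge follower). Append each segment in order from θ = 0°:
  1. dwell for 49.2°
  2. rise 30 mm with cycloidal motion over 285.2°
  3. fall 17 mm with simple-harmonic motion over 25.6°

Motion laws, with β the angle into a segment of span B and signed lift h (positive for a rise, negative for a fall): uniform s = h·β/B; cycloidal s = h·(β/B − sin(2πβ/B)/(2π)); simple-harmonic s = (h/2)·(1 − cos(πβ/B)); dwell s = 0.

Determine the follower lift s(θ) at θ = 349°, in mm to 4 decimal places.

seg 1 [0°–49.2°] dwell: s stays 0.0000
seg 2 [49.2°–334.4°] cycloidal, h=30: full span → s += 30 → s = 30.0000
seg 3 [334.4°–360°] simple-harmonic, h=-17: θ=349° here. β=14.6, B=25.6. -17/2·(1 − cos(π·0.5703)) = -10.3624 → s = 19.6376

19.6376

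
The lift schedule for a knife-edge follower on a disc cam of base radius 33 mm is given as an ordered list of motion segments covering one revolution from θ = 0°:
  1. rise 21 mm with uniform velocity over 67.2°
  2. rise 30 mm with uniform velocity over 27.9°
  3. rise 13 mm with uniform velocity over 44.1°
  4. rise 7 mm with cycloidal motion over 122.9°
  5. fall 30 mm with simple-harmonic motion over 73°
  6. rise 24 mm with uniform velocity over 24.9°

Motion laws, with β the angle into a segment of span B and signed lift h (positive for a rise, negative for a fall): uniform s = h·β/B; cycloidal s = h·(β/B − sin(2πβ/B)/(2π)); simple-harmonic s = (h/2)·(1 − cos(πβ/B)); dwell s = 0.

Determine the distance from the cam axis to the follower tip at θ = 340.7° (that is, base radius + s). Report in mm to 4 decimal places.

seg 1 [0°–67.2°] uniform, h=21: full span → s += 21 → s = 21.0000
seg 2 [67.2°–95.1°] uniform, h=30: full span → s += 30 → s = 51.0000
seg 3 [95.1°–139.2°] uniform, h=13: full span → s += 13 → s = 64.0000
seg 4 [139.2°–262.1°] cycloidal, h=7: full span → s += 7 → s = 71.0000
seg 5 [262.1°–335.1°] simple-harmonic, h=-30: full span → s += -30 → s = 41.0000
seg 6 [335.1°–360°] uniform, h=24: θ=340.7° here. β=5.6, B=24.9. 24·5.6/24.9 = 5.3976 → s = 46.3976
radial distance = base radius + s = 33 + 46.3976 = 79.3976

79.3976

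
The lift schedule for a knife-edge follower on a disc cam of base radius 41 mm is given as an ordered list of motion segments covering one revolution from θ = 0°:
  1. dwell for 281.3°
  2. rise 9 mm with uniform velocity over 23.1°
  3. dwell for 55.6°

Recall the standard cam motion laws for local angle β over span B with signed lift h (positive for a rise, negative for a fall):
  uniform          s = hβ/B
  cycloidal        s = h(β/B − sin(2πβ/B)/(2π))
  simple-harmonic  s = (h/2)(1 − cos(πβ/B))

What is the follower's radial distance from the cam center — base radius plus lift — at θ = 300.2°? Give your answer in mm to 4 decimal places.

seg 1 [0°–281.3°] dwell: s stays 0.0000
seg 2 [281.3°–304.4°] uniform, h=9: θ=300.2° here. β=18.9, B=23.1. 9·18.9/23.1 = 7.3636 → s = 7.3636
radial distance = base radius + s = 41 + 7.3636 = 48.3636

48.3636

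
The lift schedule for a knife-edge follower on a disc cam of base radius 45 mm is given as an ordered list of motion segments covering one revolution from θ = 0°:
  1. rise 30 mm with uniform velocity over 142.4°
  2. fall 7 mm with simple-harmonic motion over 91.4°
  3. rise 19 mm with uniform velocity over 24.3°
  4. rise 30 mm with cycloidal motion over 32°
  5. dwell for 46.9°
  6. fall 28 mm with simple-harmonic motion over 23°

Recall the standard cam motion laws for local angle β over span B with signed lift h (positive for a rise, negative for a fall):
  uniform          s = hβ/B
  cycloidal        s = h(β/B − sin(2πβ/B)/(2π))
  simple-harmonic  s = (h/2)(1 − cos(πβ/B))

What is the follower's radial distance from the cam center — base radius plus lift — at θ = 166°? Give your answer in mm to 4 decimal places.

seg 1 [0°–142.4°] uniform, h=30: full span → s += 30 → s = 30.0000
seg 2 [142.4°–233.8°] simple-harmonic, h=-7: θ=166° here. β=23.6, B=91.4. -7/2·(1 − cos(π·0.2582)) = -1.0897 → s = 28.9103
radial distance = base radius + s = 45 + 28.9103 = 73.9103

73.9103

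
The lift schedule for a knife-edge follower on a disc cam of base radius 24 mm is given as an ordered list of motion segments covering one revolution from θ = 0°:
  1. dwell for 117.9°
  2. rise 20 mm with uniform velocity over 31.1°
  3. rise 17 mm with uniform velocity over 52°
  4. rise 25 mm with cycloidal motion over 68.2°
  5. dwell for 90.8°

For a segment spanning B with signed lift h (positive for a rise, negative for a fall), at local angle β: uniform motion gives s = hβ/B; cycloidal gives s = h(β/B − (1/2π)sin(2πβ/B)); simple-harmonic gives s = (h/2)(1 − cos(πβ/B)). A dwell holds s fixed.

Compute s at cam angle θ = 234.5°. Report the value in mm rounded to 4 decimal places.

seg 1 [0°–117.9°] dwell: s stays 0.0000
seg 2 [117.9°–149°] uniform, h=20: full span → s += 20 → s = 20.0000
seg 3 [149°–201°] uniform, h=17: full span → s += 17 → s = 37.0000
seg 4 [201°–269.2°] cycloidal, h=25: θ=234.5° here. β=33.5, B=68.2. 25·(0.4912 − sin(2π·0.4912)/(2π)) = 12.0602 → s = 49.0602

49.0602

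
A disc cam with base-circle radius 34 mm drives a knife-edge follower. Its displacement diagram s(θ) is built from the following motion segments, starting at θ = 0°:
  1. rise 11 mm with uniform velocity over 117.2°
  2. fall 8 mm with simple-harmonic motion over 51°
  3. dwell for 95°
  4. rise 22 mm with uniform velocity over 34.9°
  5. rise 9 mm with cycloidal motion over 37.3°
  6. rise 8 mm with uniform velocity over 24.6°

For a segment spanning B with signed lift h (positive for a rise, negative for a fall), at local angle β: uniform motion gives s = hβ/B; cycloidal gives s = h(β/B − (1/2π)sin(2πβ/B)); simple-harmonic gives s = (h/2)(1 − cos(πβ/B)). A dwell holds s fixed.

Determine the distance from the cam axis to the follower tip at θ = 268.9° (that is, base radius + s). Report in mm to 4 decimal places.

seg 1 [0°–117.2°] uniform, h=11: full span → s += 11 → s = 11.0000
seg 2 [117.2°–168.2°] simple-harmonic, h=-8: full span → s += -8 → s = 3.0000
seg 3 [168.2°–263.2°] dwell: s stays 3.0000
seg 4 [263.2°–298.1°] uniform, h=22: θ=268.9° here. β=5.7, B=34.9. 22·5.7/34.9 = 3.5931 → s = 6.5931
radial distance = base radius + s = 34 + 6.5931 = 40.5931

40.5931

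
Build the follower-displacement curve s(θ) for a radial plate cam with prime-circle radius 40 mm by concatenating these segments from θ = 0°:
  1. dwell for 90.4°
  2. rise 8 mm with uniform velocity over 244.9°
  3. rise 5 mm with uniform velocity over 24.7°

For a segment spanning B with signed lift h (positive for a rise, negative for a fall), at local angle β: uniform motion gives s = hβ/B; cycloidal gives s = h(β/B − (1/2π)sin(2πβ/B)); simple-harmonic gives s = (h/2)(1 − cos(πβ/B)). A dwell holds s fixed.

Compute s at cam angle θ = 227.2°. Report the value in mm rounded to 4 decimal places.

seg 1 [0°–90.4°] dwell: s stays 0.0000
seg 2 [90.4°–335.3°] uniform, h=8: θ=227.2° here. β=136.8, B=244.9. 8·136.8/244.9 = 4.4688 → s = 4.4688

4.4688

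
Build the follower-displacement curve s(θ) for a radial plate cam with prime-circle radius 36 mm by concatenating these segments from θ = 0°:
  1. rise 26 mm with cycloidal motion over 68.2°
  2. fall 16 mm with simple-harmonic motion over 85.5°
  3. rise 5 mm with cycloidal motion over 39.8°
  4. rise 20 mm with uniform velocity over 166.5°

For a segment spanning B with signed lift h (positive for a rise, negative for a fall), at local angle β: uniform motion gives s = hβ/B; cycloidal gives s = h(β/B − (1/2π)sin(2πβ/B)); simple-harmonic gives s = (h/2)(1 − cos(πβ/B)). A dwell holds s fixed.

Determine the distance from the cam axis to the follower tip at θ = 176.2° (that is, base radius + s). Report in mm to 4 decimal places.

seg 1 [0°–68.2°] cycloidal, h=26: full span → s += 26 → s = 26.0000
seg 2 [68.2°–153.7°] simple-harmonic, h=-16: full span → s += -16 → s = 10.0000
seg 3 [153.7°–193.5°] cycloidal, h=5: θ=176.2° here. β=22.5, B=39.8. 5·(0.5653 − sin(2π·0.5653)/(2π)) = 3.1442 → s = 13.1442
radial distance = base radius + s = 36 + 13.1442 = 49.1442

49.1442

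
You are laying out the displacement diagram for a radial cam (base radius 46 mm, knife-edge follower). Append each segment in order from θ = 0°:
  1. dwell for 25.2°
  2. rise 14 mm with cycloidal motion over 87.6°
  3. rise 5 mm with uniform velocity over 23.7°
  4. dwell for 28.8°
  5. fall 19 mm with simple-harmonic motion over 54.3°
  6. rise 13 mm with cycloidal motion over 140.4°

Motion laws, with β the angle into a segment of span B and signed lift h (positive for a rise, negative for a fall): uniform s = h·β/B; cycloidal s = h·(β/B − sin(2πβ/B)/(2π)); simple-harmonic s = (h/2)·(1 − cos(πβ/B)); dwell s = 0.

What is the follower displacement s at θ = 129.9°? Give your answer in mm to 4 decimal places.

seg 1 [0°–25.2°] dwell: s stays 0.0000
seg 2 [25.2°–112.8°] cycloidal, h=14: full span → s += 14 → s = 14.0000
seg 3 [112.8°–136.5°] uniform, h=5: θ=129.9° here. β=17.1, B=23.7. 5·17.1/23.7 = 3.6076 → s = 17.6076

17.6076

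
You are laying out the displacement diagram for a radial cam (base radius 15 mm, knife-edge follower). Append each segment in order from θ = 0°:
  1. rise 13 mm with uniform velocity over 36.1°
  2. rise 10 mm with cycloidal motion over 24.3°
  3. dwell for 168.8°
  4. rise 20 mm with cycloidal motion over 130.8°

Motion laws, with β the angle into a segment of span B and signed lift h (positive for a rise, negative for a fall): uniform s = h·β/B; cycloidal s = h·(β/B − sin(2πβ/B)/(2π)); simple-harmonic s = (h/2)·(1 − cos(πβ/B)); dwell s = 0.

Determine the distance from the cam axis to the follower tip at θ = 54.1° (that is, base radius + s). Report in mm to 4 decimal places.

seg 1 [0°–36.1°] uniform, h=13: full span → s += 13 → s = 13.0000
seg 2 [36.1°–60.4°] cycloidal, h=10: θ=54.1° here. β=18, B=24.3. 10·(0.7407 − sin(2π·0.7407)/(2π)) = 8.9963 → s = 21.9963
radial distance = base radius + s = 15 + 21.9963 = 36.9963

36.9963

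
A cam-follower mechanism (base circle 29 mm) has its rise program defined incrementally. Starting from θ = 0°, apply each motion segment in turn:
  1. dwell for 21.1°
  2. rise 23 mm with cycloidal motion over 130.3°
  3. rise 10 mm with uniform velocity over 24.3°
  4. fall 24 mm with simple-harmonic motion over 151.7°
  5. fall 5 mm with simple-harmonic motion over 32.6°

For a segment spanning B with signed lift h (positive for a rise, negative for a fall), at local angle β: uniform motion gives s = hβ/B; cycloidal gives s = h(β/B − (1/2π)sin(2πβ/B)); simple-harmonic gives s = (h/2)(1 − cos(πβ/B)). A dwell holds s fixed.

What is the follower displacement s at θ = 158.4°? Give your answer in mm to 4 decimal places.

seg 1 [0°–21.1°] dwell: s stays 0.0000
seg 2 [21.1°–151.4°] cycloidal, h=23: full span → s += 23 → s = 23.0000
seg 3 [151.4°–175.7°] uniform, h=10: θ=158.4° here. β=7, B=24.3. 10·7/24.3 = 2.8807 → s = 25.8807

25.8807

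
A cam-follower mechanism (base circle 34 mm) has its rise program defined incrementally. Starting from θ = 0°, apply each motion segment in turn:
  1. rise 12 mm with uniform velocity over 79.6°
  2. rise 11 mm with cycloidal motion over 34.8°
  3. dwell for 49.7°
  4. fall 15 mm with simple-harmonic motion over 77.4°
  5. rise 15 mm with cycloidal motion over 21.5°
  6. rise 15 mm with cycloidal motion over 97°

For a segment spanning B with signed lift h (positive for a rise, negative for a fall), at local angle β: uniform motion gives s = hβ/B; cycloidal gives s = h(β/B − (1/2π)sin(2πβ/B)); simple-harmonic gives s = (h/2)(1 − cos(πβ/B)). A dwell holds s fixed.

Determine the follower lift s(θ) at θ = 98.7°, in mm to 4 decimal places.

seg 1 [0°–79.6°] uniform, h=12: full span → s += 12 → s = 12.0000
seg 2 [79.6°–114.4°] cycloidal, h=11: θ=98.7° here. β=19.1, B=34.8. 11·(0.5489 − sin(2π·0.5489)/(2π)) = 6.5663 → s = 18.5663

18.5663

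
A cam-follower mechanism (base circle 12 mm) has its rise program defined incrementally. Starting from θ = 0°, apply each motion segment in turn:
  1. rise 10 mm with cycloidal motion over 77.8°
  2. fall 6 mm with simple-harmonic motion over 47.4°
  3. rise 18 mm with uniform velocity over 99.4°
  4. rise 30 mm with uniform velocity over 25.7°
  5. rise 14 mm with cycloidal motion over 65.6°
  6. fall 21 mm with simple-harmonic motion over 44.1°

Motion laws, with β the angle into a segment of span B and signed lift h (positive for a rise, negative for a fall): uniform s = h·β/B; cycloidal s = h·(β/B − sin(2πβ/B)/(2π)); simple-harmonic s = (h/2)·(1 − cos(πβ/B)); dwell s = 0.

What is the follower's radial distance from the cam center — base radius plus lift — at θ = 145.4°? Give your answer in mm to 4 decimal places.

seg 1 [0°–77.8°] cycloidal, h=10: full span → s += 10 → s = 10.0000
seg 2 [77.8°–125.2°] simple-harmonic, h=-6: full span → s += -6 → s = 4.0000
seg 3 [125.2°–224.6°] uniform, h=18: θ=145.4° here. β=20.2, B=99.4. 18·20.2/99.4 = 3.6579 → s = 7.6579
radial distance = base radius + s = 12 + 7.6579 = 19.6579

19.6579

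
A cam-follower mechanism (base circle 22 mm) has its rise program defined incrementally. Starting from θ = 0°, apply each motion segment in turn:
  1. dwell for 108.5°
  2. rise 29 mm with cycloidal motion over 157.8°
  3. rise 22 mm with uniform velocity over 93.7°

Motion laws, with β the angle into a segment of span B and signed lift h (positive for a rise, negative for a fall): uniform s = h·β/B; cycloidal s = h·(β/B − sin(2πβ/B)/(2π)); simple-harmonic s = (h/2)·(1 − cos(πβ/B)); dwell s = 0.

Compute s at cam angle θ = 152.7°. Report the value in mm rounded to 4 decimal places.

seg 1 [0°–108.5°] dwell: s stays 0.0000
seg 2 [108.5°–266.3°] cycloidal, h=29: θ=152.7° here. β=44.2, B=157.8. 29·(0.2801 − sin(2π·0.2801)/(2π)) = 3.5898 → s = 3.5898

3.5898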